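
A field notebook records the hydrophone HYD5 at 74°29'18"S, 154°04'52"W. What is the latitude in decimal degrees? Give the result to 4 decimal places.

74° + 29′/60 + 18″/3600 = 74 + 0.48333 + 0.00500 = 74.4883°

74.4883°S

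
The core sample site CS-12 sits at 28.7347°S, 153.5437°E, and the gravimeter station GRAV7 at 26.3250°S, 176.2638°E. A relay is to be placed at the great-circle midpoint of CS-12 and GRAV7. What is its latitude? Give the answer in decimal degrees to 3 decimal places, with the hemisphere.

Bx = cos φ₂ cos Δλ = 0.826743,  By = cos φ₂ sin Δλ = 0.346175
φₘ = atan2(sin φ₁ + sin φ₂, √((cos φ₁ + Bx)² + By²)) = -27.99706°
λₘ = λ₁ + atan2(By, cos φ₁ + Bx) = 165.02994°

27.997°S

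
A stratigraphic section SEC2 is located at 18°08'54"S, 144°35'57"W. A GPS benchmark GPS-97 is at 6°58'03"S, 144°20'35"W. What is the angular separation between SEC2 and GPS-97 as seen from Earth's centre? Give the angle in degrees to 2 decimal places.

SEC2: φ = -18.14833°, λ = -144.59917°
GPS-97: φ = -6.96750°, λ = -144.34306°
Δφ = 11.1808°,  Δλ = 0.2561°
a = sin²(Δφ/2) + cos φ₁ cos φ₂ sin²(Δλ/2) = 0.009495
c = 2·arcsin(√a) = 0.195191 rad = 11.1836°

11.18°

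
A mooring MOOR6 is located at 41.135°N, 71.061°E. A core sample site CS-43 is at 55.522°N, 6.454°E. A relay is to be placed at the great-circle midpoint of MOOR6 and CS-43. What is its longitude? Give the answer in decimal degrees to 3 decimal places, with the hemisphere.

43.881°E

Bx = cos φ₂ cos Δλ = 0.242753,  By = cos φ₂ sin Δλ = -0.511399
φₘ = atan2(sin φ₁ + sin φ₂, √((cos φ₁ + Bx)² + By²)) = 52.93496°
λₘ = λ₁ + atan2(By, cos φ₁ + Bx) = 43.88068°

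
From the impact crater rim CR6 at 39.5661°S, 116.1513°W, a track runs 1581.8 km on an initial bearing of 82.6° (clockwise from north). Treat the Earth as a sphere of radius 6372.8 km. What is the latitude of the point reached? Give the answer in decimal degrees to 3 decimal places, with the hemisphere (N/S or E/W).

36.374°S

δ = d/R = 1581.8/6372.8 = 0.248211 rad
φ₂ = arcsin(sin φ₁ cos δ + cos φ₁ sin δ cos θ)
   = arcsin(-0.63697·0.96935 + 0.77089·0.24567·0.12880) = -36.37411°
λ₂ = λ₁ + atan2(sin θ sin δ cos φ₁, cos δ − sin φ₁ sin φ₂) = -98.53880°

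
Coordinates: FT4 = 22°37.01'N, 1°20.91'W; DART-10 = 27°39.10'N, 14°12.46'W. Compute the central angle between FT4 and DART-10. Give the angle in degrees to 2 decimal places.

FT4: φ = +22.61683°, λ = -1.34850°
DART-10: φ = +27.65167°, λ = -14.20767°
Δφ = 5.0348°,  Δλ = -12.8592°
a = sin²(Δφ/2) + cos φ₁ cos φ₂ sin²(Δλ/2) = 0.012183
c = 2·arcsin(√a) = 0.221202 rad = 12.6739°

12.67°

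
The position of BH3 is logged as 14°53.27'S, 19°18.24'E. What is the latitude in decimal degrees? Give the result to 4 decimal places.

14° + 53.27′/60 = 14 + 0.88783 = 14.8878°

14.8878°S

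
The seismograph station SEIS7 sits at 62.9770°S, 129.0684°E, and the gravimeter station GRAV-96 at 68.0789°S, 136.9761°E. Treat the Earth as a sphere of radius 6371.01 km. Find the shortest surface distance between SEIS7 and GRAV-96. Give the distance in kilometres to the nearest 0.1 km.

673.0 km

Δφ = -5.1019°,  Δλ = 7.9077°
a = sin²(Δφ/2) + cos φ₁ cos φ₂ sin²(Δλ/2) = 0.002787
c = 2·arcsin(√a) = 0.105641 rad = 6.0528°
d = R·c = 6371.01 × 0.105641 = 673.0 km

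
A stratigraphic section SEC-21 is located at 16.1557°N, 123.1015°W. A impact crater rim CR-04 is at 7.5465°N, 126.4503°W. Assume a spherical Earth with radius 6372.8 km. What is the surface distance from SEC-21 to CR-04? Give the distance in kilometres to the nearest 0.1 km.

Δφ = -8.6092°,  Δλ = -3.3488°
a = sin²(Δφ/2) + cos φ₁ cos φ₂ sin²(Δλ/2) = 0.006447
c = 2·arcsin(√a) = 0.160757 rad = 9.2107°
d = R·c = 6372.8 × 0.160757 = 1024.5 km

1024.5 km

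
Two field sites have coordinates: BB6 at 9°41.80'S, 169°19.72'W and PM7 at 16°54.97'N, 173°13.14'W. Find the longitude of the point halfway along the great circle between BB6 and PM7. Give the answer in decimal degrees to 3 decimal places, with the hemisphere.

171.245°W

BB6: φ = -9.69667°, λ = -169.32867°
PM7: φ = +16.91617°, λ = -173.21900°
Bx = cos φ₂ cos Δλ = 0.954527,  By = cos φ₂ sin Δλ = -0.064911
φₘ = atan2(sin φ₁ + sin φ₂, √((cos φ₁ + Bx)² + By²)) = 3.61183°
λₘ = λ₁ + atan2(By, cos φ₁ + Bx) = -171.24480°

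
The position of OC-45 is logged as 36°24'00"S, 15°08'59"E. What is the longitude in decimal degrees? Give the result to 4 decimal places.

15.1497°E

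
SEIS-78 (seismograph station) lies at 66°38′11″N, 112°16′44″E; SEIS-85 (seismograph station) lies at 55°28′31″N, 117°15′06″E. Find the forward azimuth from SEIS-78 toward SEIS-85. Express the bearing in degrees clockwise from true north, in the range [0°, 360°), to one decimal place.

165.6°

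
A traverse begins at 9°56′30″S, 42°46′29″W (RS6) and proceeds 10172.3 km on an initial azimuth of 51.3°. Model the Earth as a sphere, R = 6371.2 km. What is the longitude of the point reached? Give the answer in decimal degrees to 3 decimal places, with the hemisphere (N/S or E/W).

41.190°E

RS6: φ = -9.94167°, λ = -42.77472°
δ = d/R = 10172.3/6371.2 = 1.596607 rad
φ₂ = arcsin(sin φ₁ cos δ + cos φ₁ sin δ cos θ)
   = arcsin(-0.17265·-0.02581 + 0.98498·0.99967·0.62524) = 38.32376°
λ₂ = λ₁ + atan2(sin θ sin δ cos φ₁, cos δ − sin φ₁ sin φ₂) = 41.18967°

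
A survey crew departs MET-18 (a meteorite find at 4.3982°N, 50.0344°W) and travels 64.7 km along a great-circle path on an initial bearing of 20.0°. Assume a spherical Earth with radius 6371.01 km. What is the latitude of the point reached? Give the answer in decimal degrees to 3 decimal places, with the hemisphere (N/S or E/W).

4.945°N

δ = d/R = 64.7/6371.01 = 0.010155 rad
φ₂ = arcsin(sin φ₁ cos δ + cos φ₁ sin δ cos θ)
   = arcsin(0.07669·0.99995 + 0.99706·0.01016·0.93969) = 4.94494°
λ₂ = λ₁ + atan2(sin θ sin δ cos φ₁, cos δ − sin φ₁ sin φ₂) = -49.83465°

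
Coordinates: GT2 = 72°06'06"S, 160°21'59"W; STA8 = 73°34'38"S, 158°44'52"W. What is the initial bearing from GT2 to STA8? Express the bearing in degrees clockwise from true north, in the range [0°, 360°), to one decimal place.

162.8°

GT2: φ = -72.10167°, λ = -160.36639°
STA8: φ = -73.57722°, λ = -158.74778°
Δλ = 1.6186°
y = sin Δλ · cos φ₂ = 0.007986
x = cos φ₁ sin φ₂ − sin φ₁ cos φ₂ cos Δλ = -0.025858
θ = atan2(y, x) = 162.8373° → 162.8373° (mod 360°)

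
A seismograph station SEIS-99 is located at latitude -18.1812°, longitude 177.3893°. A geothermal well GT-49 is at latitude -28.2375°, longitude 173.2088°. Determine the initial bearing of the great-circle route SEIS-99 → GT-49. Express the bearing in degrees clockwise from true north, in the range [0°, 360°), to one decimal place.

Δλ = -4.1805°
y = sin Δλ · cos φ₂ = -0.064223
x = cos φ₁ sin φ₂ − sin φ₁ cos φ₂ cos Δλ = -0.175347
θ = atan2(y, x) = -159.8840° → 200.1160° (mod 360°)

200.1°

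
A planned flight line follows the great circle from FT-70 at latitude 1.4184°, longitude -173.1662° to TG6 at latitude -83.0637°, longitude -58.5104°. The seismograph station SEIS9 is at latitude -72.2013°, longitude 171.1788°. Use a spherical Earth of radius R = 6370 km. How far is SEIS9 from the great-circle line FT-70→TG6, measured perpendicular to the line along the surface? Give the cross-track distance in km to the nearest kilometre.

δ₁₃ = central angle FT-70→SEIS9 = 1.296701 rad  (haversine)
θ₁₃ = bearing FT-70→SEIS9 = 184.915°,  θ₁₂ = bearing FT-70→TG6 = 173.681°
dₓₜ = R·arcsin(sin δ₁₃ · sin(θ₁₃ − θ₁₂)) = 6370·arcsin(0.96267·sin(11.234°)) = 1201.810 km
|dₓₜ| = 1201.810 km

1202 km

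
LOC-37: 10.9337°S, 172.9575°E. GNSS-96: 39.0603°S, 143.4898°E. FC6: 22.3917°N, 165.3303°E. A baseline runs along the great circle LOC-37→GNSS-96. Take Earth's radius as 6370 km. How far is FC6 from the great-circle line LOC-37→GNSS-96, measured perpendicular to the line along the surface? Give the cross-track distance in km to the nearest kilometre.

2856 km

δ₁₃ = central angle LOC-37→FC6 = 0.596099 rad  (haversine)
θ₁₃ = bearing LOC-37→FC6 = 347.374°,  θ₁₂ = bearing LOC-37→GNSS-96 = 217.911°
dₓₜ = R·arcsin(sin δ₁₃ · sin(θ₁₃ − θ₁₂)) = 6370·arcsin(0.56142·sin(129.463°)) = 2855.689 km
|dₓₜ| = 2855.689 km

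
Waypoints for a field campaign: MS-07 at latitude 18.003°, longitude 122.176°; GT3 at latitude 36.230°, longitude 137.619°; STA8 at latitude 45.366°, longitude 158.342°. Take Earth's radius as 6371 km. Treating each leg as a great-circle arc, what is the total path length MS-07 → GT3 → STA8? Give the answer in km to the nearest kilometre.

MS-07→GT3: c = 0.397253 rad, d = 2530.90 km
GT3→STA8: c = 0.315479 rad, d = 2009.92 km
Total = 2530.90 + 2009.92 = 4540.82 km

4541 km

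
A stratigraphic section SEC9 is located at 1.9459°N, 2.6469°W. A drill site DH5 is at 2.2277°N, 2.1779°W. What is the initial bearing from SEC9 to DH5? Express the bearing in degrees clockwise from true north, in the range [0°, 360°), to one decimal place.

59.0°

Δλ = 0.4690°
y = sin Δλ · cos φ₂ = 0.008179
x = cos φ₁ sin φ₂ − sin φ₁ cos φ₂ cos Δλ = 0.004919
θ = atan2(y, x) = 58.9752° → 58.9752° (mod 360°)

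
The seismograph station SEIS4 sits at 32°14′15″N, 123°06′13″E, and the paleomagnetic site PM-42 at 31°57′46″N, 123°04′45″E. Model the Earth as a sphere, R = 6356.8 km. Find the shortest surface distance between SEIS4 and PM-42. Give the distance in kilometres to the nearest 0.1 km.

SEIS4: φ = +32.23750°, λ = +123.10361°
PM-42: φ = +31.96278°, λ = +123.07917°
Δφ = -0.2747°,  Δλ = -0.0244°
a = sin²(Δφ/2) + cos φ₁ cos φ₂ sin²(Δλ/2) = 0.000006
c = 2·arcsin(√a) = 0.004808 rad = 0.2755°
d = R·c = 6356.8 × 0.004808 = 30.6 km

30.6 km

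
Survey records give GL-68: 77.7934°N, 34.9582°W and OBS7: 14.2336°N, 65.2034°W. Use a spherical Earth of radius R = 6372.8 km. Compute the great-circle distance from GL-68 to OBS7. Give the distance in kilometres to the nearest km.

Δφ = -63.5598°,  Δλ = -30.2452°
a = sin²(Δφ/2) + cos φ₁ cos φ₂ sin²(Δλ/2) = 0.291317
c = 2·arcsin(√a) = 1.140252 rad = 65.3316°
d = R·c = 6372.8 × 1.140252 = 7266.6 km

7267 km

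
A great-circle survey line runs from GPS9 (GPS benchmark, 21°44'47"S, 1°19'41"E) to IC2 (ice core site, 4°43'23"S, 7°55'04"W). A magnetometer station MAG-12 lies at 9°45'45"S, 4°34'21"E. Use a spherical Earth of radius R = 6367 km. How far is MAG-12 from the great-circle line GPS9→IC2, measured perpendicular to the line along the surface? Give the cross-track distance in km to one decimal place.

954.6 km

GPS9: φ = -21.74639°, λ = +1.32806°
IC2: φ = -4.72306°, λ = -7.91778°
MAG-12: φ = -9.76250°, λ = +4.57250°
δ₁₃ = central angle GPS9→MAG-12 = 0.216111 rad  (haversine)
θ₁₃ = bearing GPS9→MAG-12 = 15.077°,  θ₁₂ = bearing GPS9→IC2 = 330.923°
dₓₜ = R·arcsin(sin δ₁₃ · sin(θ₁₃ − θ₁₂)) = 6367·arcsin(0.21443·sin(-315.847°)) = 954.609 km
|dₓₜ| = 954.609 km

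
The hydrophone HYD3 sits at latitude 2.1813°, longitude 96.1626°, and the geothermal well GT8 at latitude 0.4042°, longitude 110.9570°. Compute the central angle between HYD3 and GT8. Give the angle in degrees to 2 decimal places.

14.90°

Δφ = -1.7771°,  Δλ = 14.7944°
a = sin²(Δφ/2) + cos φ₁ cos φ₂ sin²(Δλ/2) = 0.016804
c = 2·arcsin(√a) = 0.259991 rad = 14.8964°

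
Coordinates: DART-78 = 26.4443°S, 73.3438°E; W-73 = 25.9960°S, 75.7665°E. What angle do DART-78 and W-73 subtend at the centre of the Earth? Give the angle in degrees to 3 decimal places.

Δφ = 0.4483°,  Δλ = 2.4227°
a = sin²(Δφ/2) + cos φ₁ cos φ₂ sin²(Δλ/2) = 0.000375
c = 2·arcsin(√a) = 0.038731 rad = 2.2191°

2.219°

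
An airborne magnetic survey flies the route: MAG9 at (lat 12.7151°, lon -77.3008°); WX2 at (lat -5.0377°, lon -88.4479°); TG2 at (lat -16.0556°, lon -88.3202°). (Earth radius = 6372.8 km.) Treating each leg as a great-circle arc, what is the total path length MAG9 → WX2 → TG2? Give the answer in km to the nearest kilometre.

3553 km

MAG9→WX2: c = 0.365210 rad, d = 2327.41 km
WX2→TG2: c = 0.192311 rad, d = 1225.56 km
Total = 2327.41 + 1225.56 = 3552.97 km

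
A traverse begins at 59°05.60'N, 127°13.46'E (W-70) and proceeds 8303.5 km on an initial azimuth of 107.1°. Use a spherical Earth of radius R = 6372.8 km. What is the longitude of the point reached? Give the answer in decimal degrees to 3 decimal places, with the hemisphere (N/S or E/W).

W-70: φ = +59.09333°, λ = +127.22433°
δ = d/R = 8303.5/6372.8 = 1.302959 rad
φ₂ = arcsin(sin φ₁ cos δ + cos φ₁ sin δ cos θ)
   = arcsin(0.85801·0.26465 + 0.51364·0.96435·-0.29404) = 4.67027°
λ₂ = λ₁ + atan2(sin θ sin δ cos φ₁, cos δ − sin φ₁ sin φ₂) = -165.13966°

165.140°W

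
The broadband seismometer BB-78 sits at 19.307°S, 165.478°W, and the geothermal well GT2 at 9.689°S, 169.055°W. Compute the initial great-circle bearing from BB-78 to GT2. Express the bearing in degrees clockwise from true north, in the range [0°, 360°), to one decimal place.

Δλ = -3.5770°
y = sin Δλ · cos φ₂ = -0.061500
x = cos φ₁ sin φ₂ − sin φ₁ cos φ₂ cos Δλ = 0.166444
θ = atan2(y, x) = -20.2790° → 339.7210° (mod 360°)

339.7°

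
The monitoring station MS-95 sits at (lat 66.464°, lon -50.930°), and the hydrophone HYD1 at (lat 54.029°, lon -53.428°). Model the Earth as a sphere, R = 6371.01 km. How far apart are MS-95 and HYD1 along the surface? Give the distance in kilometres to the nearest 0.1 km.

Δφ = -12.4350°,  Δλ = -2.4980°
a = sin²(Δφ/2) + cos φ₁ cos φ₂ sin²(Δλ/2) = 0.011841
c = 2·arcsin(√a) = 0.218064 rad = 12.4942°
d = R·c = 6371.01 × 0.218064 = 1389.3 km

1389.3 km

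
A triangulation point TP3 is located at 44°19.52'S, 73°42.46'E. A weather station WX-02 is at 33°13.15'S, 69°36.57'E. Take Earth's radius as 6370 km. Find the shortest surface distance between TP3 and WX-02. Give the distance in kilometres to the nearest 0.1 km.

TP3: φ = -44.32533°, λ = +73.70767°
WX-02: φ = -33.21917°, λ = +69.60950°
Δφ = 11.1062°,  Δλ = -4.0982°
a = sin²(Δφ/2) + cos φ₁ cos φ₂ sin²(Δλ/2) = 0.010129
c = 2·arcsin(√a) = 0.201629 rad = 11.5525°
d = R·c = 6370 × 0.201629 = 1284.4 km

1284.4 km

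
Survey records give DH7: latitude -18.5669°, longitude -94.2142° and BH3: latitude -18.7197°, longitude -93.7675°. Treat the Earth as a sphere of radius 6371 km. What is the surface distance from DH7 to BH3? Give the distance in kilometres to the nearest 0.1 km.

Δφ = -0.1528°,  Δλ = 0.4467°
a = sin²(Δφ/2) + cos φ₁ cos φ₂ sin²(Δλ/2) = 0.000015
c = 2·arcsin(√a) = 0.007854 rad = 0.4500°
d = R·c = 6371 × 0.007854 = 50.0 km

50.0 km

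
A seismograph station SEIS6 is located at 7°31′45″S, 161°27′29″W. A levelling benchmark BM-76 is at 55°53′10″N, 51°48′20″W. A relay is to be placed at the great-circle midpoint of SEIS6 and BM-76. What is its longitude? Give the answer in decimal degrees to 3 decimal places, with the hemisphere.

SEIS6: φ = -7.52917°, λ = -161.45806°
BM-76: φ = +55.88611°, λ = -51.80556°
Bx = cos φ₂ cos Δλ = -0.188619,  By = cos φ₂ sin Δλ = 0.528171
φₘ = atan2(sin φ₁ + sin φ₂, √((cos φ₁ + Bx)² + By²)) = 35.95067°
λₘ = λ₁ + atan2(By, cos φ₁ + Bx) = -128.11539°

128.115°W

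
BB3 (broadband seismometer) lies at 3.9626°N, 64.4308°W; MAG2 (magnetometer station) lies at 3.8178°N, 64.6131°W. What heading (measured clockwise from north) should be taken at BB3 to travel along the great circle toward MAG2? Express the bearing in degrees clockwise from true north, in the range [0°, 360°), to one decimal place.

Δλ = -0.1823°
y = sin Δλ · cos φ₂ = -0.003175
x = cos φ₁ sin φ₂ − sin φ₁ cos φ₂ cos Δλ = -0.002527
θ = atan2(y, x) = -128.5181° → 231.4819° (mod 360°)

231.5°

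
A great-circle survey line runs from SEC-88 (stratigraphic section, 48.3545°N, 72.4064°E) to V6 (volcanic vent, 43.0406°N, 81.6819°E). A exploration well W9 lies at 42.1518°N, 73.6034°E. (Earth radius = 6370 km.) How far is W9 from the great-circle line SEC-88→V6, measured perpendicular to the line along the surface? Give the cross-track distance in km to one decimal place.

499.0 km

δ₁₃ = central angle SEC-88→W9 = 0.109248 rad  (haversine)
θ₁₃ = bearing SEC-88→W9 = 171.834°,  θ₁₂ = bearing SEC-88→V6 = 125.962°
dₓₜ = R·arcsin(sin δ₁₃ · sin(θ₁₃ − θ₁₂)) = 6370·arcsin(0.10903·sin(45.871°)) = 499.026 km
|dₓₜ| = 499.026 km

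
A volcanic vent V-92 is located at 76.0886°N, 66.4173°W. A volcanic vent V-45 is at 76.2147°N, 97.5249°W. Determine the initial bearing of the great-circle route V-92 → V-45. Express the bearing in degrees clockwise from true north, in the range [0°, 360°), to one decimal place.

286.1°

Δλ = -31.1076°
y = sin Δλ · cos φ₂ = -0.123109
x = cos φ₁ sin φ₂ − sin φ₁ cos φ₂ cos Δλ = 0.035461
θ = atan2(y, x) = -73.9310° → 286.0690° (mod 360°)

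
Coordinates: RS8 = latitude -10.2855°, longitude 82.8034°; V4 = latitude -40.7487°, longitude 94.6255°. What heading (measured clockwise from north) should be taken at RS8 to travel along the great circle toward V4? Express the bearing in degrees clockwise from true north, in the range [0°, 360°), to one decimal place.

Δλ = 11.8221°
y = sin Δλ · cos φ₂ = 0.155208
x = cos φ₁ sin φ₂ − sin φ₁ cos φ₂ cos Δλ = -0.509854
θ = atan2(y, x) = 163.0689° → 163.0689° (mod 360°)

163.1°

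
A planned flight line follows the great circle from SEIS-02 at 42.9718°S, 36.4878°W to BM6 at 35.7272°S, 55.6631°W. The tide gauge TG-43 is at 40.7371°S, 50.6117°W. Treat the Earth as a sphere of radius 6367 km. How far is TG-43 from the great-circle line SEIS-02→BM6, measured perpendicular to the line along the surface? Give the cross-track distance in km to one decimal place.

δ₁₃ = central angle SEIS-02→TG-43 = 0.187465 rad  (haversine)
θ₁₃ = bearing SEIS-02→TG-43 = 277.207°,  θ₁₂ = bearing SEIS-02→BM6 = 289.687°
dₓₜ = R·arcsin(sin δ₁₃ · sin(θ₁₃ − θ₁₂)) = 6367·arcsin(0.18637·sin(-12.480°)) = -256.498 km
|dₓₜ| = 256.498 km

256.5 km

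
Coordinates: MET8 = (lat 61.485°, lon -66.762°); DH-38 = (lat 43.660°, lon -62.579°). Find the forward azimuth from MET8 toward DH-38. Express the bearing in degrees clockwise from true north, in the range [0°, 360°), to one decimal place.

Δλ = 4.1830°
y = sin Δλ · cos φ₂ = 0.052770
x = cos φ₁ sin φ₂ − sin φ₁ cos φ₂ cos Δλ = -0.304417
θ = atan2(y, x) = 170.1656° → 170.1656° (mod 360°)

170.2°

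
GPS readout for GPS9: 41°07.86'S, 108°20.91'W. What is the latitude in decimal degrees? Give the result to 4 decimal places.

41.1310°S

41° + 7.86′/60 = 41 + 0.13100 = 41.1310°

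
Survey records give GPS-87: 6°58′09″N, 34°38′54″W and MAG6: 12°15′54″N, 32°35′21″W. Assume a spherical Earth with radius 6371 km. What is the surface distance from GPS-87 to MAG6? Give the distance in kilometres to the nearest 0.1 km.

630.6 km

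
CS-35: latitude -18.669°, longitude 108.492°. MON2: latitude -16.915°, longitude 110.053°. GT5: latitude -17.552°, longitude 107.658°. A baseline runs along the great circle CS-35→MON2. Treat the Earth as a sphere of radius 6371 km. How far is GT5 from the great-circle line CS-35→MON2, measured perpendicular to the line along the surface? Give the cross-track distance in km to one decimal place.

147.8 km

δ₁₃ = central angle CS-35→GT5 = 0.023905 rad  (haversine)
θ₁₃ = bearing CS-35→GT5 = 324.508°,  θ₁₂ = bearing CS-35→MON2 = 40.519°
dₓₜ = R·arcsin(sin δ₁₃ · sin(θ₁₃ − θ₁₂)) = 6371·arcsin(0.02390·sin(283.989°)) = -147.783 km
|dₓₜ| = 147.783 km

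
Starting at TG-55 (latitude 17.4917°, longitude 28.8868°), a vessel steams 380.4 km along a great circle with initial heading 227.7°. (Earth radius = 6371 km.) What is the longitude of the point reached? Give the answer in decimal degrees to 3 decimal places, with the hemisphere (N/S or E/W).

26.266°E

δ = d/R = 380.4/6371 = 0.059708 rad
φ₂ = arcsin(sin φ₁ cos δ + cos φ₁ sin δ cos θ)
   = arcsin(0.30057·0.99822 + 0.95376·0.05967·-0.67301) = 15.17266°
λ₂ = λ₁ + atan2(sin θ sin δ cos φ₁, cos δ − sin φ₁ sin φ₂) = 26.26576°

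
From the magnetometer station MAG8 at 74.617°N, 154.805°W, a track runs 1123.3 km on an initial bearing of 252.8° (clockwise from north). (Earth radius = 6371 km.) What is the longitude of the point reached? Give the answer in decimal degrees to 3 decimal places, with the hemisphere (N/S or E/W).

δ = d/R = 1123.3/6371 = 0.176315 rad
φ₂ = arcsin(sin φ₁ cos δ + cos φ₁ sin δ cos θ)
   = arcsin(0.96417·0.98450 + 0.26527·0.17540·-0.29571) = 69.30378°
λ₂ = λ₁ + atan2(sin θ sin δ cos φ₁, cos δ − sin φ₁ sin φ₂) = 176.89330°

176.893°E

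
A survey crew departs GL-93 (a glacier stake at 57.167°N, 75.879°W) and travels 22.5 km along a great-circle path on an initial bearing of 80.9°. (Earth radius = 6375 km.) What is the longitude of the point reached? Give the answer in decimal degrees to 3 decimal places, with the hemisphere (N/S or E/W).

75.510°W

δ = d/R = 22.5/6375 = 0.003529 rad
φ₂ = arcsin(sin φ₁ cos δ + cos φ₁ sin δ cos θ)
   = arcsin(0.84025·0.99999 + 0.54219·0.00353·0.15816) = 57.19844°
λ₂ = λ₁ + atan2(sin θ sin δ cos φ₁, cos δ − sin φ₁ sin φ₂) = -75.51041°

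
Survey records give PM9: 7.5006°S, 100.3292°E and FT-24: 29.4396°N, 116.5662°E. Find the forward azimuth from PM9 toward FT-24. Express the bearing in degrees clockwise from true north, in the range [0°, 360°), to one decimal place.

22.2°

Δλ = 16.2370°
y = sin Δλ · cos φ₂ = 0.243506
x = cos φ₁ sin φ₂ − sin φ₁ cos φ₂ cos Δλ = 0.596447
θ = atan2(y, x) = 22.2083° → 22.2083° (mod 360°)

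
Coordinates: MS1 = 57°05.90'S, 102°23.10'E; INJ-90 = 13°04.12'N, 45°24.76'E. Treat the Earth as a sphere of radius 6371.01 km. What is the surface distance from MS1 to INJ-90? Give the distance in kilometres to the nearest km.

9379 km

MS1: φ = -57.09833°, λ = +102.38500°
INJ-90: φ = +13.06867°, λ = +45.41267°
Δφ = 70.1670°,  Δλ = -56.9723°
a = sin²(Δφ/2) + cos φ₁ cos φ₂ sin²(Δλ/2) = 0.450726
c = 2·arcsin(√a) = 1.472087 rad = 84.3444°
d = R·c = 6371.01 × 1.472087 = 9378.7 km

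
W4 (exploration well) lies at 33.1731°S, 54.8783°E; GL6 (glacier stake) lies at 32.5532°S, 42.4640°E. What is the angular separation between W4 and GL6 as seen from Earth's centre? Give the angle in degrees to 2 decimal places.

Δφ = 0.6199°,  Δλ = -12.4143°
a = sin²(Δφ/2) + cos φ₁ cos φ₂ sin²(Δλ/2) = 0.008277
c = 2·arcsin(√a) = 0.182211 rad = 10.4399°

10.44°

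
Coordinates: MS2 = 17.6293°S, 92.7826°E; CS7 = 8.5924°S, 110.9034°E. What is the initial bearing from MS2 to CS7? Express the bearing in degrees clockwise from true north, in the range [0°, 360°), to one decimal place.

Δλ = 18.1208°
y = sin Δλ · cos φ₂ = 0.307531
x = cos φ₁ sin φ₂ − sin φ₁ cos φ₂ cos Δλ = 0.142218
θ = atan2(y, x) = 65.1817° → 65.1817° (mod 360°)

65.2°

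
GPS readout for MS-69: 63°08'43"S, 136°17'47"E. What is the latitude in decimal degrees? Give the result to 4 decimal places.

63.1453°S

63° + 8′/60 + 43″/3600 = 63 + 0.13333 + 0.01194 = 63.1453°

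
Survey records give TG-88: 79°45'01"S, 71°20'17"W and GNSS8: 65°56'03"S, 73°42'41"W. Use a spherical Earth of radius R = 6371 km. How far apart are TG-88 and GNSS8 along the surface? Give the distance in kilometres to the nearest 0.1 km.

1537.9 km

TG-88: φ = -79.75028°, λ = -71.33806°
GNSS8: φ = -65.93417°, λ = -73.71139°
Δφ = 13.8161°,  Δλ = -2.3733°
a = sin²(Δφ/2) + cos φ₁ cos φ₂ sin²(Δλ/2) = 0.014498
c = 2·arcsin(√a) = 0.241397 rad = 13.8310°
d = R·c = 6371 × 0.241397 = 1537.9 km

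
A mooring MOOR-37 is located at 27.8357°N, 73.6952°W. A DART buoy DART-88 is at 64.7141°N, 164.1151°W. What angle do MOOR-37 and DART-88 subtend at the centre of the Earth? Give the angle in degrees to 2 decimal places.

Δφ = 36.8784°,  Δλ = -90.4199°
a = sin²(Δφ/2) + cos φ₁ cos φ₂ sin²(Δλ/2) = 0.290284
c = 2·arcsin(√a) = 1.137978 rad = 65.2013°

65.20°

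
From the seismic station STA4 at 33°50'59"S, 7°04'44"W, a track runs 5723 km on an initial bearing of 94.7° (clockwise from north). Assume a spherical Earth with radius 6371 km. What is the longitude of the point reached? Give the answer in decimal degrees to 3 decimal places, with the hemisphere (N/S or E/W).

STA4: φ = -33.84972°, λ = -7.07889°
δ = d/R = 5723/6371 = 0.898289 rad
φ₂ = arcsin(sin φ₁ cos δ + cos φ₁ sin δ cos θ)
   = arcsin(-0.55702·0.62295 + 0.83050·0.78226·-0.08194) = -23.59231°
λ₂ = λ₁ + atan2(sin θ sin δ cos φ₁, cos δ − sin φ₁ sin φ₂) = 51.21332°

51.213°E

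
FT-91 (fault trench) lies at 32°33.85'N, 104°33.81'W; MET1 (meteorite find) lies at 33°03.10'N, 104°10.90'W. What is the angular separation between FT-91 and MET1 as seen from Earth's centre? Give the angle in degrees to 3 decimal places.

FT-91: φ = +32.56417°, λ = -104.56350°
MET1: φ = +33.05167°, λ = -104.18167°
Δφ = 0.4875°,  Δλ = 0.3818°
a = sin²(Δφ/2) + cos φ₁ cos φ₂ sin²(Δλ/2) = 0.000026
c = 2·arcsin(√a) = 0.010187 rad = 0.5837°

0.584°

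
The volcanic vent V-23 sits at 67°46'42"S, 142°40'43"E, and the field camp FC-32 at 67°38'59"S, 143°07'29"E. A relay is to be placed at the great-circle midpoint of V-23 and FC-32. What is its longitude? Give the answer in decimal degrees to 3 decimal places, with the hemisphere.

V-23: φ = -67.77833°, λ = +142.67861°
FC-32: φ = -67.64972°, λ = +143.12472°
Bx = cos φ₂ cos Δλ = 0.380256,  By = cos φ₂ sin Δλ = 0.002961
φₘ = atan2(sin φ₁ + sin φ₂, √((cos φ₁ + Bx)² + By²)) = -67.71418°
λₘ = λ₁ + atan2(By, cos φ₁ + Bx) = 142.90228°

142.902°E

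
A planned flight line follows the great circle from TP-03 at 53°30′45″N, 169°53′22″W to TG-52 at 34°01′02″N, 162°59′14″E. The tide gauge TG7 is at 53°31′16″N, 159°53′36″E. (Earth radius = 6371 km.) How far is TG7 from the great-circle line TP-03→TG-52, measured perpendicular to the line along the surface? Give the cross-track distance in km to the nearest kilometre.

1435 km

TP-03: φ = +53.51250°, λ = -169.88944°
TG-52: φ = +34.01722°, λ = +162.98722°
TG7: φ = +53.52111°, λ = +159.89333°
δ₁₃ = central angle TP-03→TG7 = 0.311212 rad  (haversine)
θ₁₃ = bearing TP-03→TG7 = 282.274°,  θ₁₂ = bearing TP-03→TG-52 = 235.425°
dₓₜ = R·arcsin(sin δ₁₃ · sin(θ₁₃ − θ₁₂)) = 6371·arcsin(0.30621·sin(46.849°)) = 1435.390 km
|dₓₜ| = 1435.390 km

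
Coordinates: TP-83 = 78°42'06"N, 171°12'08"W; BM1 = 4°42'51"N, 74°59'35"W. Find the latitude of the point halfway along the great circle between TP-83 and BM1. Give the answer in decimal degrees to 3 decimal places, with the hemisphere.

46.896°N

TP-83: φ = +78.70167°, λ = -171.20222°
BM1: φ = +4.71417°, λ = -74.99306°
Bx = cos φ₂ cos Δλ = -0.107793,  By = cos φ₂ sin Δλ = 0.990771
φₘ = atan2(sin φ₁ + sin φ₂, √((cos φ₁ + Bx)² + By²)) = 46.89636°
λₘ = λ₁ + atan2(By, cos φ₁ + Bx) = -86.28508°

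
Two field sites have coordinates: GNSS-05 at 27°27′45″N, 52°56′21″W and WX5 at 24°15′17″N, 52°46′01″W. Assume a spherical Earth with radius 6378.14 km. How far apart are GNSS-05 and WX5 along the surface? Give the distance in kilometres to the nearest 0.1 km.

357.5 km

GNSS-05: φ = +27.46250°, λ = -52.93917°
WX5: φ = +24.25472°, λ = -52.76694°
Δφ = -3.2078°,  Δλ = 0.1722°
a = sin²(Δφ/2) + cos φ₁ cos φ₂ sin²(Δλ/2) = 0.000785
c = 2·arcsin(√a) = 0.056052 rad = 3.2115°
d = R·c = 6378.14 × 0.056052 = 357.5 km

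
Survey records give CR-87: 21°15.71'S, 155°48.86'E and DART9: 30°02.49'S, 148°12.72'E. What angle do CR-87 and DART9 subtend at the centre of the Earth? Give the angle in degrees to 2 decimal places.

11.13°

CR-87: φ = -21.26183°, λ = +155.81433°
DART9: φ = -30.04150°, λ = +148.21200°
Δφ = -8.7797°,  Δλ = -7.6023°
a = sin²(Δφ/2) + cos φ₁ cos φ₂ sin²(Δλ/2) = 0.009404
c = 2·arcsin(√a) = 0.194256 rad = 11.1301°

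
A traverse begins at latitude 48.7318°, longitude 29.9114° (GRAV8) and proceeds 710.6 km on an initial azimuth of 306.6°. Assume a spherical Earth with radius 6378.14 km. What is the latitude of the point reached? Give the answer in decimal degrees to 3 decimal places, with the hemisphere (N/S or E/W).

δ = d/R = 710.6/6378.14 = 0.111412 rad
φ₂ = arcsin(sin φ₁ cos δ + cos φ₁ sin δ cos θ)
   = arcsin(0.75163·0.99380 + 0.65958·0.11118·0.59622) = 52.25038°
λ₂ = λ₁ + atan2(sin θ sin δ cos φ₁, cos δ − sin φ₁ sin φ₂) = 21.52799°

52.250°N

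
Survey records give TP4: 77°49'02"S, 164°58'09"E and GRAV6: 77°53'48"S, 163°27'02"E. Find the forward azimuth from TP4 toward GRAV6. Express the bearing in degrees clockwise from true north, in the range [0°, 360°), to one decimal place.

TP4: φ = -77.81722°, λ = +164.96917°
GRAV6: φ = -77.89667°, λ = +163.45056°
Δλ = -1.5186°
y = sin Δλ · cos φ₂ = -0.005557
x = cos φ₁ sin φ₂ − sin φ₁ cos φ₂ cos Δλ = -0.001459
θ = atan2(y, x) = -104.7074° → 255.2926° (mod 360°)

255.3°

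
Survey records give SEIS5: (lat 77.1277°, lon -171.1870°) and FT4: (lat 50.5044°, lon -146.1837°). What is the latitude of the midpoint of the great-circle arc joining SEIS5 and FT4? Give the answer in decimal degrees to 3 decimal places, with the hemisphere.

64.230°N

Bx = cos φ₂ cos Δλ = 0.576413,  By = cos φ₂ sin Δλ = 0.268826
φₘ = atan2(sin φ₁ + sin φ₂, √((cos φ₁ + Bx)² + By²)) = 64.22973°
λₘ = λ₁ + atan2(By, cos φ₁ + Bx) = -152.59547°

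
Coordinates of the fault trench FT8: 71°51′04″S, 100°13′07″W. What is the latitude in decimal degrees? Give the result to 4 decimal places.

71° + 51′/60 + 4″/3600 = 71 + 0.85000 + 0.00111 = 71.8511°

71.8511°S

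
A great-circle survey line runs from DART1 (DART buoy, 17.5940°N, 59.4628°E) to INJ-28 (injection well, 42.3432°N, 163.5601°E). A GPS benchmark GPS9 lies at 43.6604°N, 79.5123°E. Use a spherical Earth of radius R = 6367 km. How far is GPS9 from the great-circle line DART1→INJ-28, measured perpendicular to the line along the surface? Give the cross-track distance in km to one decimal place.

970.5 km

δ₁₃ = central angle DART1→GPS9 = 0.542359 rad  (haversine)
θ₁₃ = bearing DART1→GPS9 = 28.719°,  θ₁₂ = bearing DART1→INJ-28 = 45.826°
dₓₜ = R·arcsin(sin δ₁₃ · sin(θ₁₃ − θ₁₂)) = 6367·arcsin(0.51616·sin(-17.108°)) = -970.494 km
|dₓₜ| = 970.494 km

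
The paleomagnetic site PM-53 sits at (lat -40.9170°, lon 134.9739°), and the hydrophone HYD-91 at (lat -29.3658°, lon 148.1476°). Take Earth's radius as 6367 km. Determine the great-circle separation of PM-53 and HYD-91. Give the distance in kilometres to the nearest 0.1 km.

1751.2 km

Δφ = 11.5512°,  Δλ = 13.1737°
a = sin²(Δφ/2) + cos φ₁ cos φ₂ sin²(Δλ/2) = 0.018792
c = 2·arcsin(√a) = 0.275037 rad = 15.7585°
d = R·c = 6367 × 0.275037 = 1751.2 km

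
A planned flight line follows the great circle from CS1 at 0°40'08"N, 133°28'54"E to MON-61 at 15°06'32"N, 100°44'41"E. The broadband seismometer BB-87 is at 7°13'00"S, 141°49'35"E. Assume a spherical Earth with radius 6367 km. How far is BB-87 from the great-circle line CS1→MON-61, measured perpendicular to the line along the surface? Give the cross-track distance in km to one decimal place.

CS1: φ = +0.66889°, λ = +133.48167°
MON-61: φ = +15.10889°, λ = +100.74472°
BB-87: φ = -7.21667°, λ = +141.82639°
δ₁₃ = central angle CS1→BB-87 = 0.200126 rad  (haversine)
θ₁₃ = bearing CS1→BB-87 = 133.592°,  θ₁₂ = bearing CS1→MON-61 = 295.690°
dₓₜ = R·arcsin(sin δ₁₃ · sin(θ₁₃ − θ₁₂)) = 6367·arcsin(0.19879·sin(-162.098°)) = -389.309 km
|dₓₜ| = 389.309 km

389.3 km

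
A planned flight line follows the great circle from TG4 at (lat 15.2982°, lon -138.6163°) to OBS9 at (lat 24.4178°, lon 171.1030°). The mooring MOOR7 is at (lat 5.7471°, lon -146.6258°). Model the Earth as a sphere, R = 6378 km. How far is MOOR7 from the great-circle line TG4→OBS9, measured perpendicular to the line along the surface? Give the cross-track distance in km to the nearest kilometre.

1284 km

δ₁₃ = central angle TG4→MOOR7 = 0.215938 rad  (haversine)
θ₁₃ = bearing TG4→MOOR7 = 220.319°,  θ₁₂ = bearing TG4→OBS9 = 289.296°
dₓₜ = R·arcsin(sin δ₁₃ · sin(θ₁₃ − θ₁₂)) = 6378·arcsin(0.21426·sin(-68.977°)) = -1284.271 km
|dₓₜ| = 1284.271 km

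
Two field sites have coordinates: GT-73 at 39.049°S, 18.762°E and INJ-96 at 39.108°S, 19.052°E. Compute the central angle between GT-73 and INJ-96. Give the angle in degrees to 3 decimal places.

Δφ = -0.0590°,  Δλ = 0.2900°
a = sin²(Δφ/2) + cos φ₁ cos φ₂ sin²(Δλ/2) = 0.000004
c = 2·arcsin(√a) = 0.004062 rad = 0.2327°

0.233°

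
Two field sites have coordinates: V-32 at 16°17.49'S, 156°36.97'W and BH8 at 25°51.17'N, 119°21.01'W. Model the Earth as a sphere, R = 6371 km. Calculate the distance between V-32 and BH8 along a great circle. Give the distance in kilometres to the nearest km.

V-32: φ = -16.29150°, λ = -156.61617°
BH8: φ = +25.85283°, λ = -119.35017°
Δφ = 42.1443°,  Δλ = 37.2660°
a = sin²(Δφ/2) + cos φ₁ cos φ₂ sin²(Δλ/2) = 0.217450
c = 2·arcsin(√a) = 0.970241 rad = 55.5907°
d = R·c = 6371 × 0.970241 = 6181.4 km

6181 km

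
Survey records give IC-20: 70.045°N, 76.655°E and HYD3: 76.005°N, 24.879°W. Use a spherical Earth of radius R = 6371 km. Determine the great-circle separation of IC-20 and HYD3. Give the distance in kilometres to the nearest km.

Δφ = 5.9600°,  Δλ = -101.5340°
a = sin²(Δφ/2) + cos φ₁ cos φ₂ sin²(Δλ/2) = 0.052221
c = 2·arcsin(√a) = 0.461114 rad = 26.4199°
d = R·c = 6371 × 0.461114 = 2937.8 km

2938 km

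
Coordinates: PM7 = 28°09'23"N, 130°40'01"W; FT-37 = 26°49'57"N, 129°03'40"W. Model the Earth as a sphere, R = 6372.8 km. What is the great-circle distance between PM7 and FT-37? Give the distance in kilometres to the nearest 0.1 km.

216.3 km

PM7: φ = +28.15639°, λ = -130.66694°
FT-37: φ = +26.83250°, λ = -129.06111°
Δφ = -1.3239°,  Δλ = 1.6058°
a = sin²(Δφ/2) + cos φ₁ cos φ₂ sin²(Δλ/2) = 0.000288
c = 2·arcsin(√a) = 0.033940 rad = 1.9446°
d = R·c = 6372.8 × 0.033940 = 216.3 km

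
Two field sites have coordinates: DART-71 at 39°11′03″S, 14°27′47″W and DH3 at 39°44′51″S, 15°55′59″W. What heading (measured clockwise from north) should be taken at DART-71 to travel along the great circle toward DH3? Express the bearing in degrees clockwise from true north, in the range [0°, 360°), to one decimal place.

DART-71: φ = -39.18417°, λ = -14.46306°
DH3: φ = -39.74750°, λ = -15.93306°
Δλ = -1.4700°
y = sin Δλ · cos φ₂ = -0.019724
x = cos φ₁ sin φ₂ − sin φ₁ cos φ₂ cos Δλ = -0.009992
θ = atan2(y, x) = -116.8655° → 243.1345° (mod 360°)

243.1°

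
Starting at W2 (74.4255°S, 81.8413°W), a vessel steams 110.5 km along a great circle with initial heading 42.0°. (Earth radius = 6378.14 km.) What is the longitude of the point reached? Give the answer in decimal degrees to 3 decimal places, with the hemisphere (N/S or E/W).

δ = d/R = 110.5/6378.14 = 0.017325 rad
φ₂ = arcsin(sin φ₁ cos δ + cos φ₁ sin δ cos θ)
   = arcsin(-0.96328·0.99985 + 0.26849·0.01732·0.74314) = -73.67464°
λ₂ = λ₁ + atan2(sin θ sin δ cos φ₁, cos δ − sin φ₁ sin φ₂) = -79.47780°

79.478°W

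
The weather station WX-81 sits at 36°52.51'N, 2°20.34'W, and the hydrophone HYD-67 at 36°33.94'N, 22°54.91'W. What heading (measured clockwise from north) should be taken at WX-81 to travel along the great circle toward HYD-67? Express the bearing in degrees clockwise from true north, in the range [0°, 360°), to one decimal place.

WX-81: φ = +36.87517°, λ = -2.33900°
HYD-67: φ = +36.56567°, λ = -22.91517°
Δλ = -20.5762°
y = sin Δλ · cos φ₂ = -0.282278
x = cos φ₁ sin φ₂ − sin φ₁ cos φ₂ cos Δλ = 0.025345
θ = atan2(y, x) = -84.8694° → 275.1306° (mod 360°)

275.1°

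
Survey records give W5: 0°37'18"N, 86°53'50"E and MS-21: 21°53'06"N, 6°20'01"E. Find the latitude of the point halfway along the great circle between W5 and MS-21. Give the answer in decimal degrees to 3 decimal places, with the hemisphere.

W5: φ = +0.62167°, λ = +86.89722°
MS-21: φ = +21.88500°, λ = +6.33361°
Bx = cos φ₂ cos Δλ = 0.152137,  By = cos φ₂ sin Δλ = -0.915377
φₘ = atan2(sin φ₁ + sin φ₂, √((cos φ₁ + Bx)² + By²)) = 14.61122°
λₘ = λ₁ + atan2(By, cos φ₁ + Bx) = 48.42852°

14.611°N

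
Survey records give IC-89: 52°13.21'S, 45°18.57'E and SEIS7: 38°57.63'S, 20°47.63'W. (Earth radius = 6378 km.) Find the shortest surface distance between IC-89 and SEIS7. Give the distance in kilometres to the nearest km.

5162 km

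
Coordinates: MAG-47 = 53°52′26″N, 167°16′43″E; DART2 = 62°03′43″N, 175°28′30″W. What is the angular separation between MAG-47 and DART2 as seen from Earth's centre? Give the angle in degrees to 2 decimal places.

12.21°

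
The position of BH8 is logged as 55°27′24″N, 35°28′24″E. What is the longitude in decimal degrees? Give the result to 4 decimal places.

35.4733°E

35° + 28′/60 + 24″/3600 = 35 + 0.46667 + 0.00667 = 35.4733°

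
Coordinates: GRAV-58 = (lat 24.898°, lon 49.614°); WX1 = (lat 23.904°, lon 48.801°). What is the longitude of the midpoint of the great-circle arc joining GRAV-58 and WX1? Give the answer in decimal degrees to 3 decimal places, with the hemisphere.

49.206°E

Bx = cos φ₂ cos Δλ = 0.914134,  By = cos φ₂ sin Δλ = -0.012972
φₘ = atan2(sin φ₁ + sin φ₂, √((cos φ₁ + Bx)² + By²)) = 24.40154°
λₘ = λ₁ + atan2(By, cos φ₁ + Bx) = 49.20590°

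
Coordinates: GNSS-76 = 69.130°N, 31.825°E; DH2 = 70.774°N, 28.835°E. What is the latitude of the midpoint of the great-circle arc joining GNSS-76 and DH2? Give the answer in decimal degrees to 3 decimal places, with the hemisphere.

Bx = cos φ₂ cos Δλ = 0.328847,  By = cos φ₂ sin Δλ = -0.017177
φₘ = atan2(sin φ₁ + sin φ₂, √((cos φ₁ + Bx)² + By²)) = 69.95827°
λₘ = λ₁ + atan2(By, cos φ₁ + Bx) = 30.38879°

69.958°N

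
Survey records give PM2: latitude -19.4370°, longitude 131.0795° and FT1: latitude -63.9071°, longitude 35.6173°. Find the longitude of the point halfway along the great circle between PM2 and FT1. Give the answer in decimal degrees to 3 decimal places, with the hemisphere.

Bx = cos φ₂ cos Δλ = -0.041867,  By = cos φ₂ sin Δλ = -0.437831
φₘ = atan2(sin φ₁ + sin φ₂, √((cos φ₁ + Bx)² + By²)) = -50.85553°
λₘ = λ₁ + atan2(By, cos φ₁ + Bx) = 105.16612°

105.166°E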